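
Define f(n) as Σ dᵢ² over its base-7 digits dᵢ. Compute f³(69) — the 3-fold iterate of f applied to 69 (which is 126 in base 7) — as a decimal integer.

27

69 = (1,2,6)_7 → 41
41 = (5,6)_7 → 61
61 = (1,1,5)_7 → 27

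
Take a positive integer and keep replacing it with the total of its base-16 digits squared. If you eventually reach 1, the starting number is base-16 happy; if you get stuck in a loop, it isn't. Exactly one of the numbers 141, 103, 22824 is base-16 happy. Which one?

141: 141 → 233 → 277 → 27 → 122 → 149 → 106 → 136 → 128 → 64 → 16 → 1  — reaches 1 (base-16 happy)
103: 103 → 85 → 50 → 13 → 169 → 181 → 146 → 85  — repeats 85 (not base-16 happy)
22824: 22824 → 174 → 296 → 69 → 41 → 85 → 50 → 13 → 169 → 181 → 146 → 85  — repeats 85 (not base-16 happy)

141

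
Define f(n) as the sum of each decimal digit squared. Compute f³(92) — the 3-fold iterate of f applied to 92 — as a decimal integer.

145

92 → 9² + 2² = 81 + 4 = 85
85 → 8² + 5² = 64 + 25 = 89
89 → 8² + 9² = 64 + 81 = 145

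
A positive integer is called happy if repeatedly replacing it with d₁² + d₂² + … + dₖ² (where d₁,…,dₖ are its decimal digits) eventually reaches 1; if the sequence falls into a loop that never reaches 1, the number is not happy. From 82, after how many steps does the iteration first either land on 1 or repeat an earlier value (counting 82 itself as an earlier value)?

82 → 8² + 2² = 68
68 → 6² + 8² = 100
100 → 1² + 0² + 0² = 1  — reached 1.
That took 3 steps.

3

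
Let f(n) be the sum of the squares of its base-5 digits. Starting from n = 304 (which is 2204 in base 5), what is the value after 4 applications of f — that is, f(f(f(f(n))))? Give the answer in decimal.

304 = (2,2,0,4)_5 → 2² + 2² + 0² + 4² = 24
24 = (4,4)_5 → 4² + 4² = 32
32 = (1,1,2)_5 → 1² + 1² + 2² = 6
6 = (1,1)_5 → 1² + 1² = 2

2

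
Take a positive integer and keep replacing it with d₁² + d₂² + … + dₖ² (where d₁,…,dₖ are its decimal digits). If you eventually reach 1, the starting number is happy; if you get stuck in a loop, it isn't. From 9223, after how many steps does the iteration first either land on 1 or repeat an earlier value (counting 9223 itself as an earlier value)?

10

9223 → 9² + 2² + 2² + 3² = 81 + 4 + 4 + 9 = 98
98 → 9² + 8² = 81 + 64 = 145
145 → 1² + 4² + 5² = 1 + 16 + 25 = 42
42 → 4² + 2² = 16 + 4 = 20
20 → 2² + 0² = 4 + 0 = 4
4 → 4² = 16
16 → 1² + 6² = 1 + 36 = 37
37 → 3² + 7² = 9 + 49 = 58
58 → 5² + 8² = 25 + 64 = 89
89 → 8² + 9² = 64 + 81 = 145  — 145 repeats.
That took 10 steps.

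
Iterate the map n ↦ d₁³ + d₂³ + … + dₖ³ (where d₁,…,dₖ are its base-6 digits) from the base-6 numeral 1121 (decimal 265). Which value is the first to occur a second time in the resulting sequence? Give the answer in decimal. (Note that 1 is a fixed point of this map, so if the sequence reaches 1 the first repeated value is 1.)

265 = (1,1,2,1)_6 → 1³ + 1³ + 2³ + 1³ = 11
11 = (1,5)_6 → 1³ + 5³ = 126
126 = (3,3,0)_6 → 3³ + 3³ + 0³ = 54
54 = (1,3,0)_6 → 1³ + 3³ + 0³ = 28
28 = (4,4)_6 → 4³ + 4³ = 128
128 = (3,3,2)_6 → 3³ + 3³ + 2³ = 62
62 = (1,4,2)_6 → 1³ + 4³ + 2³ = 73
73 = (2,0,1)_6 → 2³ + 0³ + 1³ = 9
9 = (1,3)_6 → 1³ + 3³ = 28  — 28 already appeared earlier.

28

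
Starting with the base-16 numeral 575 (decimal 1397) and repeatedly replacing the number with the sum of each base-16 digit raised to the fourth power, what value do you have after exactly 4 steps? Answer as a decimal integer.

1397 = (5,7,5)_16 → 5⁴ + 7⁴ + 5⁴ = 625 + 2401 + 625 = 3651
3651 = (14,4,3)_16 → 14⁴ + 4⁴ + 3⁴ = 38416 + 256 + 81 = 38753
38753 = (9,7,6,1)_16 → 9⁴ + 7⁴ + 6⁴ + 1⁴ = 6561 + 2401 + 1296 + 1 = 10259
10259 = (2,8,1,3)_16 → 2⁴ + 8⁴ + 1⁴ + 3⁴ = 16 + 4096 + 1 + 81 = 4194

4194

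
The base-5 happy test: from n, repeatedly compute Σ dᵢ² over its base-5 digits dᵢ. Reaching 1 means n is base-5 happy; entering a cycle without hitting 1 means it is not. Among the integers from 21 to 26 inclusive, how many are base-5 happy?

2

21: 21 → 17 → 13 → 13  — not base-5 happy
22: 22 → 20 → 16 → 10 → 4 → 16  — not base-5 happy
23: 23 → 25 → 1  — base-5 happy
24: 24 → 32 → 6 → 2 → 4 → 16 → 10 → 4  — not base-5 happy
25: 25 → 1  — base-5 happy
26: 26 → 2 → 4 → 16 → 10 → 4  — not base-5 happy
base-5 happy: 23, 25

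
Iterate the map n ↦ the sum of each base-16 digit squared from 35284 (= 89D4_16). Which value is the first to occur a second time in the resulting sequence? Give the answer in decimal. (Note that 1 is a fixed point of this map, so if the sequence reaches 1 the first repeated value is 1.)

35284 = (8,9,13,4)_16 → 330
330 = (1,4,10)_16 → 117
117 = (7,5)_16 → 74
74 = (4,10)_16 → 116
116 = (7,4)_16 → 65
65 = (4,1)_16 → 17
17 = (1,1)_16 → 2
2 = (2)_16 → 4
4 = (4)_16 → 16
16 = (1,0)_16 → 1  — reached the fixed point 1.
1 → 1, so 1 is the first repeated value.

1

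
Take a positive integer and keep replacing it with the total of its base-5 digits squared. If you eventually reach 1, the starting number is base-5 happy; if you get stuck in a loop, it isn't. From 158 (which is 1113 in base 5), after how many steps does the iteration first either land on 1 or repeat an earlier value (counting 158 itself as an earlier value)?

158 = (1,1,1,3)_5 → 1² + 1² + 1² + 3² = 1 + 1 + 1 + 9 = 12
12 = (2,2)_5 → 2² + 2² = 4 + 4 = 8
8 = (1,3)_5 → 1² + 3² = 1 + 9 = 10
10 = (2,0)_5 → 2² + 0² = 4 + 0 = 4
4 = (4)_5 → 4² = 16
16 = (3,1)_5 → 3² + 1² = 9 + 1 = 10  — 10 repeats.
That took 6 steps.

6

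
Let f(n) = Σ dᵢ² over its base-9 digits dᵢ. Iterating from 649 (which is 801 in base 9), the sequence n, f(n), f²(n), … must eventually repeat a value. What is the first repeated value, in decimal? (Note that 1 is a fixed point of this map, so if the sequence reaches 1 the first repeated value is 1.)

649 = (8,0,1)_9 → 8² + 0² + 1² = 64 + 0 + 1 = 65
65 = (7,2)_9 → 7² + 2² = 49 + 4 = 53
53 = (5,8)_9 → 5² + 8² = 25 + 64 = 89
89 = (1,0,8)_9 → 1² + 0² + 8² = 1 + 0 + 64 = 65  — 65 already appeared earlier.

65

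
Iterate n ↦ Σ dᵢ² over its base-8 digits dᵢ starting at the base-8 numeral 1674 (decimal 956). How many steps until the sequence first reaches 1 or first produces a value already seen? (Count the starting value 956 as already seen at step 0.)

10

956 = (1,6,7,4)_8 → 1² + 6² + 7² + 4² = 1 + 36 + 49 + 16 = 102
102 = (1,4,6)_8 → 1² + 4² + 6² = 1 + 16 + 36 = 53
53 = (6,5)_8 → 6² + 5² = 36 + 25 = 61
61 = (7,5)_8 → 7² + 5² = 49 + 25 = 74
74 = (1,1,2)_8 → 1² + 1² + 2² = 1 + 1 + 4 = 6
6 = (6)_8 → 6² = 36
36 = (4,4)_8 → 4² + 4² = 16 + 16 = 32
32 = (4,0)_8 → 4² + 0² = 16 + 0 = 16
16 = (2,0)_8 → 2² + 0² = 4 + 0 = 4
4 = (4)_8 → 4² = 16  — 16 repeats.
That took 10 steps.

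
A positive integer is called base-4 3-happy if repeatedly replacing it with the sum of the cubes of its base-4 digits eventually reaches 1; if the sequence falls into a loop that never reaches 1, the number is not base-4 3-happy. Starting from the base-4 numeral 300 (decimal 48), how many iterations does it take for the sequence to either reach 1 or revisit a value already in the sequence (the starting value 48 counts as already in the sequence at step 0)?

4

48 = (3,0,0)_4 → 3³ + 0³ + 0³ = 27 + 0 + 0 = 27
27 = (1,2,3)_4 → 1³ + 2³ + 3³ = 1 + 8 + 27 = 36
36 = (2,1,0)_4 → 2³ + 1³ + 0³ = 8 + 1 + 0 = 9
9 = (2,1)_4 → 2³ + 1³ = 8 + 1 = 9  — 9 repeats.
That took 4 steps.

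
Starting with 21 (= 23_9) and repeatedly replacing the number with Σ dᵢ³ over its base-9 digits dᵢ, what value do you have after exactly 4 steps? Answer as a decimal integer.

21 = (2,3)_9 → 2³ + 3³ = 35
35 = (3,8)_9 → 3³ + 8³ = 539
539 = (6,5,8)_9 → 6³ + 5³ + 8³ = 853
853 = (1,1,4,7)_9 → 1³ + 1³ + 4³ + 7³ = 409

409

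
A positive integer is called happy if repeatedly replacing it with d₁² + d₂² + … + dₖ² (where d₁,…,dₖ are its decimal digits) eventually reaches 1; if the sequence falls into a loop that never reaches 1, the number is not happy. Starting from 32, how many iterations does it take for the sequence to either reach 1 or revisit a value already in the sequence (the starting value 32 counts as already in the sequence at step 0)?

32 → 3² + 2² = 9 + 4 = 13
13 → 1² + 3² = 1 + 9 = 10
10 → 1² + 0² = 1 + 0 = 1  — reached 1.
That took 3 steps.

3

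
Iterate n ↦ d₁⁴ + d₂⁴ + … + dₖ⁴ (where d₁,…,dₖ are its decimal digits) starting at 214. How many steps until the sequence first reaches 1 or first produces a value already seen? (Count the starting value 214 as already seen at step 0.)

214 → 273
273 → 2498
2498 → 10929
10929 → 13139
13139 → 6725
6725 → 4338
4338 → 4514
4514 → 1138
1138 → 4179
4179 → 9219
9219 → 13139  — 13139 repeats.
That took 11 steps.

11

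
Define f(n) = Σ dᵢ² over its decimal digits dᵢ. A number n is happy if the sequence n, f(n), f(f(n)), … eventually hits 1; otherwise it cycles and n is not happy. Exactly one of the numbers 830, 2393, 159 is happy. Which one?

2393

830: 830 → 73 → 58 → 89 → 145 → 42 → 20 → 4 → 16 → 37 → 58  — repeats 58 (not happy)
2393: 2393 → 103 → 10 → 1  — reaches 1 (happy)
159: 159 → 107 → 50 → 25 → 29 → 85 → 89 → 145 → 42 → 20 → 4 → 16 → 37 → 58 → 89  — repeats 89 (not happy)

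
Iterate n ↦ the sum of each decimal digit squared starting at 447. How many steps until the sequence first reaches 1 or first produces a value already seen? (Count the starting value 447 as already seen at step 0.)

12

447 → 4² + 4² + 7² = 81
81 → 8² + 1² = 65
65 → 6² + 5² = 61
61 → 6² + 1² = 37
37 → 3² + 7² = 58
58 → 5² + 8² = 89
89 → 8² + 9² = 145
145 → 1² + 4² + 5² = 42
42 → 4² + 2² = 20
20 → 2² + 0² = 4
4 → 4² = 16
16 → 1² + 6² = 37  — 37 repeats.
That took 12 steps.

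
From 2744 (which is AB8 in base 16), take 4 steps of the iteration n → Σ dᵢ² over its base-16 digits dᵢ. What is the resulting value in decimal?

338

2744 = (10,11,8)_16 → 285
285 = (1,1,13)_16 → 171
171 = (10,11)_16 → 221
221 = (13,13)_16 → 338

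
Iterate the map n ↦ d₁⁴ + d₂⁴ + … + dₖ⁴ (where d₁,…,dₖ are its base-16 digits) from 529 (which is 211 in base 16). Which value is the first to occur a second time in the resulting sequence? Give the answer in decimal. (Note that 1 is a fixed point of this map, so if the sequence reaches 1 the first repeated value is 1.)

529 = (2,1,1)_16 → 2⁴ + 1⁴ + 1⁴ = 16 + 1 + 1 = 18
18 = (1,2)_16 → 1⁴ + 2⁴ = 1 + 16 = 17
17 = (1,1)_16 → 1⁴ + 1⁴ = 1 + 1 = 2
2 = (2)_16 → 2⁴ = 16
16 = (1,0)_16 → 1⁴ + 0⁴ = 1 + 0 = 1  — reached the fixed point 1.
1 → 1, so 1 is the first repeated value.

1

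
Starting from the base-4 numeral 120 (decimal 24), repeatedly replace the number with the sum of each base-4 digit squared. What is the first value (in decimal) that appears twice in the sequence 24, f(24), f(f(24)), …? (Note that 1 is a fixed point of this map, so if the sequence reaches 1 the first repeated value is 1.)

1

24 = (1,2,0)_4 → 1² + 2² + 0² = 1 + 4 + 0 = 5
5 = (1,1)_4 → 1² + 1² = 1 + 1 = 2
2 = (2)_4 → 2² = 4
4 = (1,0)_4 → 1² + 0² = 1 + 0 = 1  — reached the fixed point 1.
1 → 1, so 1 is the first repeated value.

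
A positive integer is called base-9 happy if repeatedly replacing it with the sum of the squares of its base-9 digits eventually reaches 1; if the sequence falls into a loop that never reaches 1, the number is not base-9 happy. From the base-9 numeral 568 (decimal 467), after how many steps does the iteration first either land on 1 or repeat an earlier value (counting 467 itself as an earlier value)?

467 = (5,6,8)_9 → 125
125 = (1,4,8)_9 → 81
81 = (1,0,0)_9 → 1  — reached 1.
That took 3 steps.

3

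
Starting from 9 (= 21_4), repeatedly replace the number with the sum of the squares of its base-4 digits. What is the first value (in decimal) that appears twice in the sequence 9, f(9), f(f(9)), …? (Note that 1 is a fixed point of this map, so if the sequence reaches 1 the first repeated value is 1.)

9 = (2,1)_4 → 2² + 1² = 4 + 1 = 5
5 = (1,1)_4 → 1² + 1² = 1 + 1 = 2
2 = (2)_4 → 2² = 4
4 = (1,0)_4 → 1² + 0² = 1 + 0 = 1  — reached the fixed point 1.
1 → 1, so 1 is the first repeated value.

1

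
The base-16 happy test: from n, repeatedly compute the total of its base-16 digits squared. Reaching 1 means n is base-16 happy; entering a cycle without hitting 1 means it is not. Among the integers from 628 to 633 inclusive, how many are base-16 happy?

628: 628 → 69 → 41 → 85 → 50 → 13 → 169 → 181 → 146 → 85  (repeats 85)
629: 629 → 78 → 212 → 185 → 202 → 244 → 241 → 226 → 200 → 208 → 169 → 181 → 146 → 85 → 50 → 13 → 169  (repeats 169)
630: 630 → 89 → 106 → 136 → 128 → 64 → 16 → 1  (reaches 1)
631: 631 → 102 → 72 → 80 → 25 → 82 → 29 → 170 → 200 → 208 → 169 → 181 → 146 → 85 → 50 → 13 → 169  (repeats 169)
632: 632 → 117 → 74 → 116 → 65 → 17 → 2 → 4 → 16 → 1  (reaches 1)
633: 633 → 134 → 100 → 52 → 25 → 82 → 29 → 170 → 200 → 208 → 169 → 181 → 146 → 85 → 50 → 13 → 169  (repeats 169)
base-16 happy: 630, 632

2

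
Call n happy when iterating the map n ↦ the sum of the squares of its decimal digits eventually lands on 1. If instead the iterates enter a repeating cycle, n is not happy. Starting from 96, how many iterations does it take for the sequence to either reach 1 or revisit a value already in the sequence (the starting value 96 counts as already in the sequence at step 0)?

96 → 117
117 → 51
51 → 26
26 → 40
40 → 16
16 → 37
37 → 58
58 → 89
89 → 145
145 → 42
42 → 20
20 → 4
4 → 16  — 16 repeats.
That took 13 steps.

13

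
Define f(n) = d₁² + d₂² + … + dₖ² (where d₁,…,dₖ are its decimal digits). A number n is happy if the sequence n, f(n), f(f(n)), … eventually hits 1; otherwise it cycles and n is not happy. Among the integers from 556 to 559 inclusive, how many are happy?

556: 556 → 86 → 100 → 1  (reaches 1)
557: 557 → 99 → 162 → 41 → 17 → 50 → 25 → 29 → 85 → 89 → 145 → 42 → 20 → 4 → 16 → 37 → 58 → 89  (repeats 89)
558: 558 → 114 → 18 → 65 → 61 → 37 → 58 → 89 → 145 → 42 → 20 → 4 → 16 → 37  (repeats 37)
559: 559 → 131 → 11 → 2 → 4 → 16 → 37 → 58 → 89 → 145 → 42 → 20 → 4  (repeats 4)
happy: 556

1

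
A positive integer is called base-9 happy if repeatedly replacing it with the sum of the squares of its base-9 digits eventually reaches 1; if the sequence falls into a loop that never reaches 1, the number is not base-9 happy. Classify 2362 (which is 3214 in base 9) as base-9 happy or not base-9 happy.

2362 = (3,2,1,4)_9 → 3² + 2² + 1² + 4² = 9 + 4 + 1 + 16 = 30
30 = (3,3)_9 → 3² + 3² = 9 + 9 = 18
18 = (2,0)_9 → 2² + 0² = 4 + 0 = 4
4 = (4)_9 → 4² = 16
16 = (1,7)_9 → 1² + 7² = 1 + 49 = 50
50 = (5,5)_9 → 5² + 5² = 25 + 25 = 50  — 50 already seen; the sequence cycles without reaching 1.

not base-9 happy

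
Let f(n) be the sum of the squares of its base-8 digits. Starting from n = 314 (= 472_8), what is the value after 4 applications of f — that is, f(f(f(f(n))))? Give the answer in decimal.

26

314 = (4,7,2)_8 → 4² + 7² + 2² = 16 + 49 + 4 = 69
69 = (1,0,5)_8 → 1² + 0² + 5² = 1 + 0 + 25 = 26
26 = (3,2)_8 → 3² + 2² = 9 + 4 = 13
13 = (1,5)_8 → 1² + 5² = 1 + 25 = 26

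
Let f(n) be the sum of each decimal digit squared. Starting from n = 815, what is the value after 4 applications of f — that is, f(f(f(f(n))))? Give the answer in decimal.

61

815 → 8² + 1² + 5² = 64 + 1 + 25 = 90
90 → 9² + 0² = 81 + 0 = 81
81 → 8² + 1² = 64 + 1 = 65
65 → 6² + 5² = 36 + 25 = 61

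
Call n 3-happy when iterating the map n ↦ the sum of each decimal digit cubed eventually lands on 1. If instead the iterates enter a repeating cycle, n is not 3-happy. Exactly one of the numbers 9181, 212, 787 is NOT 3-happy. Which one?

212

9181: 9181 → 1243 → 100 → 1  — reaches 1 (3-happy)
212: 212 → 17 → 344 → 155 → 251 → 134 → 92 → 737 → 713 → 371 → 371  — repeats 371 (not 3-happy)
787: 787 → 1198 → 1243 → 100 → 1  — reaches 1 (3-happy)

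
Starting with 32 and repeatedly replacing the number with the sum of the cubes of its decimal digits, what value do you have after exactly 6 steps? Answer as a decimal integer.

32 → 3³ + 2³ = 27 + 8 = 35
35 → 3³ + 5³ = 27 + 125 = 152
152 → 1³ + 5³ + 2³ = 1 + 125 + 8 = 134
134 → 1³ + 3³ + 4³ = 1 + 27 + 64 = 92
92 → 9³ + 2³ = 729 + 8 = 737
737 → 7³ + 3³ + 7³ = 343 + 27 + 343 = 713

713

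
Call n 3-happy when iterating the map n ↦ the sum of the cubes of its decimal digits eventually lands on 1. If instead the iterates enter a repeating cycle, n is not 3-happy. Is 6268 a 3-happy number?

6268 → 6³ + 2³ + 6³ + 8³ = 952
952 → 9³ + 5³ + 2³ = 862
862 → 8³ + 6³ + 2³ = 736
736 → 7³ + 3³ + 6³ = 586
586 → 5³ + 8³ + 6³ = 853
853 → 8³ + 5³ + 3³ = 664
664 → 6³ + 6³ + 4³ = 496
496 → 4³ + 9³ + 6³ = 1009
1009 → 1³ + 0³ + 0³ + 9³ = 730
730 → 7³ + 3³ + 0³ = 370
370 → 3³ + 7³ + 0³ = 370  — 370 already seen; the sequence cycles without reaching 1.

not 3-happy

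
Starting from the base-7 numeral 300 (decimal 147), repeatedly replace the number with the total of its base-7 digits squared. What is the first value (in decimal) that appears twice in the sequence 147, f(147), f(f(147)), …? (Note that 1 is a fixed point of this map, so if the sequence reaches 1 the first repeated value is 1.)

25

147 = (3,0,0)_7 → 3² + 0² + 0² = 9 + 0 + 0 = 9
9 = (1,2)_7 → 1² + 2² = 1 + 4 = 5
5 = (5)_7 → 5² = 25
25 = (3,4)_7 → 3² + 4² = 9 + 16 = 25  — 25 already appeared earlier.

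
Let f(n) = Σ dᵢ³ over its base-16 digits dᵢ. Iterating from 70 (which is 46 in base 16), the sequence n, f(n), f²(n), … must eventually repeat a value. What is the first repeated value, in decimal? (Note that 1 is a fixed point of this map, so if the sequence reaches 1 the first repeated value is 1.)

1

70 = (4,6)_16 → 4³ + 6³ = 64 + 216 = 280
280 = (1,1,8)_16 → 1³ + 1³ + 8³ = 1 + 1 + 512 = 514
514 = (2,0,2)_16 → 2³ + 0³ + 2³ = 8 + 0 + 8 = 16
16 = (1,0)_16 → 1³ + 0³ = 1 + 0 = 1  — reached the fixed point 1.
1 → 1, so 1 is the first repeated value.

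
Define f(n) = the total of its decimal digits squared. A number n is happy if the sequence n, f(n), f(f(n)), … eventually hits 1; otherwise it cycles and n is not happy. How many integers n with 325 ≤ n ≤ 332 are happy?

3

325: 325 → 38 → 73 → 58 → 89 → 145 → 42 → 20 → 4 → 16 → 37 → 58  (repeats 58)
326: 326 → 49 → 97 → 130 → 10 → 1  (reaches 1)
327: 327 → 62 → 40 → 16 → 37 → 58 → 89 → 145 → 42 → 20 → 4 → 16  (repeats 16)
328: 328 → 77 → 98 → 145 → 42 → 20 → 4 → 16 → 37 → 58 → 89 → 145  (repeats 145)
329: 329 → 94 → 97 → 130 → 10 → 1  (reaches 1)
330: 330 → 18 → 65 → 61 → 37 → 58 → 89 → 145 → 42 → 20 → 4 → 16 → 37  (repeats 37)
331: 331 → 19 → 82 → 68 → 100 → 1  (reaches 1)
332: 332 → 22 → 8 → 64 → 52 → 29 → 85 → 89 → 145 → 42 → 20 → 4 → 16 → 37 → 58 → 89  (repeats 89)
happy: 326, 329, 331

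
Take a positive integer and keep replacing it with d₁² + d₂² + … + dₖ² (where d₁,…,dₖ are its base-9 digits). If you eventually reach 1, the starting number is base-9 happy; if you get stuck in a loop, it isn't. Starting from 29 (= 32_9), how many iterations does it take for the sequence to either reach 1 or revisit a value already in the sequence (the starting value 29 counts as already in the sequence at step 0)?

29 = (3,2)_9 → 3² + 2² = 9 + 4 = 13
13 = (1,4)_9 → 1² + 4² = 1 + 16 = 17
17 = (1,8)_9 → 1² + 8² = 1 + 64 = 65
65 = (7,2)_9 → 7² + 2² = 49 + 4 = 53
53 = (5,8)_9 → 5² + 8² = 25 + 64 = 89
89 = (1,0,8)_9 → 1² + 0² + 8² = 1 + 0 + 64 = 65  — 65 repeats.
That took 6 steps.

6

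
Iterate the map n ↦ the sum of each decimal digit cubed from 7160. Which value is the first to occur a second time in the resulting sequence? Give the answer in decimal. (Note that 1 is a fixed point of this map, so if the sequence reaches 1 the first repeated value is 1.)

7160 → 7³ + 1³ + 6³ + 0³ = 343 + 1 + 216 + 0 = 560
560 → 5³ + 6³ + 0³ = 125 + 216 + 0 = 341
341 → 3³ + 4³ + 1³ = 27 + 64 + 1 = 92
92 → 9³ + 2³ = 729 + 8 = 737
737 → 7³ + 3³ + 7³ = 343 + 27 + 343 = 713
713 → 7³ + 1³ + 3³ = 343 + 1 + 27 = 371
371 → 3³ + 7³ + 1³ = 27 + 343 + 1 = 371  — 371 already appeared earlier.

371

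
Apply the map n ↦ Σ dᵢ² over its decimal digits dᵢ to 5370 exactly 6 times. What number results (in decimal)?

5370 → 5² + 3² + 7² + 0² = 83
83 → 8² + 3² = 73
73 → 7² + 3² = 58
58 → 5² + 8² = 89
89 → 8² + 9² = 145
145 → 1² + 4² + 5² = 42

42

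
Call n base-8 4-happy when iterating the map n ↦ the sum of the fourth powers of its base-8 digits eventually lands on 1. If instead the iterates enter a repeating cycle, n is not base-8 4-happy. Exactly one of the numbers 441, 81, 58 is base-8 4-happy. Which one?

441: 441 → 3698 → 3714 → 2433 → 1553 → 98 → 273 → 273  — repeats 273 (not base-8 4-happy)
81: 81 → 18 → 32 → 256 → 256  — repeats 256 (not base-8 4-happy)
58: 58 → 2417 → 2178 → 288 → 512 → 1  — reaches 1 (base-8 4-happy)

58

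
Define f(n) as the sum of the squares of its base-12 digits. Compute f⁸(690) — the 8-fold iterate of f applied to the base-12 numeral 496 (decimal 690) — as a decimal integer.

690 = (4,9,6)_12 → 4² + 9² + 6² = 133
133 = (11,1)_12 → 11² + 1² = 122
122 = (10,2)_12 → 10² + 2² = 104
104 = (8,8)_12 → 8² + 8² = 128
128 = (10,8)_12 → 10² + 8² = 164
164 = (1,1,8)_12 → 1² + 1² + 8² = 66
66 = (5,6)_12 → 5² + 6² = 61
61 = (5,1)_12 → 5² + 1² = 26

26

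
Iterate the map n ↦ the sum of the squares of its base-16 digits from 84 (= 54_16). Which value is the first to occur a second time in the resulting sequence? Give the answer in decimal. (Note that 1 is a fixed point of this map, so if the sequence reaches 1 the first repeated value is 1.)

85

84 = (5,4)_16 → 5² + 4² = 41
41 = (2,9)_16 → 2² + 9² = 85
85 = (5,5)_16 → 5² + 5² = 50
50 = (3,2)_16 → 3² + 2² = 13
13 = (13)_16 → 13² = 169
169 = (10,9)_16 → 10² + 9² = 181
181 = (11,5)_16 → 11² + 5² = 146
146 = (9,2)_16 → 9² + 2² = 85  — 85 already appeared earlier.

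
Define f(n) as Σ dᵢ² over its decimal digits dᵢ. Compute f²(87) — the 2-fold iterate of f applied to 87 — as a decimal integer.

87 → 8² + 7² = 113
113 → 1² + 1² + 3² = 11

11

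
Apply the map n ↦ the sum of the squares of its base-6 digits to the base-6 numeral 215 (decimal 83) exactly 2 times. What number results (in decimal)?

25

83 = (2,1,5)_6 → 30
30 = (5,0)_6 → 25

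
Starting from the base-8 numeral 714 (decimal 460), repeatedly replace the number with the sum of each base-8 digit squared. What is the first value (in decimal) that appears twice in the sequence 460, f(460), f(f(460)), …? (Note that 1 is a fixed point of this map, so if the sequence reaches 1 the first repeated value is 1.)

5

460 = (7,1,4)_8 → 7² + 1² + 4² = 66
66 = (1,0,2)_8 → 1² + 0² + 2² = 5
5 = (5)_8 → 5² = 25
25 = (3,1)_8 → 3² + 1² = 10
10 = (1,2)_8 → 1² + 2² = 5  — 5 already appeared earlier.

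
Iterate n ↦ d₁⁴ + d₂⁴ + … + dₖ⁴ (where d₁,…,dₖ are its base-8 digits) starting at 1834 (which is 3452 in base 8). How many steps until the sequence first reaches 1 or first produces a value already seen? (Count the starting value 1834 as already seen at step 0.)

1834 = (3,4,5,2)_8 → 3⁴ + 4⁴ + 5⁴ + 2⁴ = 978
978 = (1,7,2,2)_8 → 1⁴ + 7⁴ + 2⁴ + 2⁴ = 2434
2434 = (4,6,0,2)_8 → 4⁴ + 6⁴ + 0⁴ + 2⁴ = 1568
1568 = (3,0,4,0)_8 → 3⁴ + 0⁴ + 4⁴ + 0⁴ = 337
337 = (5,2,1)_8 → 5⁴ + 2⁴ + 1⁴ = 642
642 = (1,2,0,2)_8 → 1⁴ + 2⁴ + 0⁴ + 2⁴ = 33
33 = (4,1)_8 → 4⁴ + 1⁴ = 257
257 = (4,0,1)_8 → 4⁴ + 0⁴ + 1⁴ = 257  — 257 repeats.
That took 8 steps.

8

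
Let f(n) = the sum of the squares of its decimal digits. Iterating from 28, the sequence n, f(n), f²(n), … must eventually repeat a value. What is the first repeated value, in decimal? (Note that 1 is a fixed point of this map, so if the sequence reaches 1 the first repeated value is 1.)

1

28 → 2² + 8² = 4 + 64 = 68
68 → 6² + 8² = 36 + 64 = 100
100 → 1² + 0² + 0² = 1 + 0 + 0 = 1  — reached the fixed point 1.
1 → 1, so 1 is the first repeated value.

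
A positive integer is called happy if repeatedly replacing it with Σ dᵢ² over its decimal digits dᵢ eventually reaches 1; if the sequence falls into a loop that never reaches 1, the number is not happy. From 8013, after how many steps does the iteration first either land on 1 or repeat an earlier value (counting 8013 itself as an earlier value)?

8013 → 8² + 0² + 1² + 3² = 64 + 0 + 1 + 9 = 74
74 → 7² + 4² = 49 + 16 = 65
65 → 6² + 5² = 36 + 25 = 61
61 → 6² + 1² = 36 + 1 = 37
37 → 3² + 7² = 9 + 49 = 58
58 → 5² + 8² = 25 + 64 = 89
89 → 8² + 9² = 64 + 81 = 145
145 → 1² + 4² + 5² = 1 + 16 + 25 = 42
42 → 4² + 2² = 16 + 4 = 20
20 → 2² + 0² = 4 + 0 = 4
4 → 4² = 16
16 → 1² + 6² = 1 + 36 = 37  — 37 repeats.
That took 12 steps.

12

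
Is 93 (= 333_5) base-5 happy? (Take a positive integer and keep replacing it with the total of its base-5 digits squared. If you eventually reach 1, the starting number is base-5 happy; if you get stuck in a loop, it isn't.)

base-5 happy

93 = (3,3,3)_5 → 3² + 3² + 3² = 27
27 = (1,0,2)_5 → 1² + 0² + 2² = 5
5 = (1,0)_5 → 1² + 0² = 1  — reached 1.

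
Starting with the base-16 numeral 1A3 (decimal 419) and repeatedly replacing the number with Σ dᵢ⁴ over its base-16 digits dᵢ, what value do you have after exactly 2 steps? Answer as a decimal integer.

3729

419 = (1,10,3)_16 → 10082
10082 = (2,7,6,2)_16 → 3729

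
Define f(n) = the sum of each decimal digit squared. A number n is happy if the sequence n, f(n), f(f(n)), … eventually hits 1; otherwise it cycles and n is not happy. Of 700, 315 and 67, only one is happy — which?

700: 700 → 49 → 97 → 130 → 10 → 1  — reaches 1 (happy)
315: 315 → 35 → 34 → 25 → 29 → 85 → 89 → 145 → 42 → 20 → 4 → 16 → 37 → 58 → 89  — repeats 89 (not happy)
67: 67 → 85 → 89 → 145 → 42 → 20 → 4 → 16 → 37 → 58 → 89  — repeats 89 (not happy)

700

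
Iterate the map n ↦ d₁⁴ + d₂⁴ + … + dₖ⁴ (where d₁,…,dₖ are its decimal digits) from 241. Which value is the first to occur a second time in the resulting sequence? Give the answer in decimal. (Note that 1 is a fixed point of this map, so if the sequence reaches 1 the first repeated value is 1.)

241 → 2⁴ + 4⁴ + 1⁴ = 273
273 → 2⁴ + 7⁴ + 3⁴ = 2498
2498 → 2⁴ + 4⁴ + 9⁴ + 8⁴ = 10929
10929 → 1⁴ + 0⁴ + 9⁴ + 2⁴ + 9⁴ = 13139
13139 → 1⁴ + 3⁴ + 1⁴ + 3⁴ + 9⁴ = 6725
6725 → 6⁴ + 7⁴ + 2⁴ + 5⁴ = 4338
4338 → 4⁴ + 3⁴ + 3⁴ + 8⁴ = 4514
4514 → 4⁴ + 5⁴ + 1⁴ + 4⁴ = 1138
1138 → 1⁴ + 1⁴ + 3⁴ + 8⁴ = 4179
4179 → 4⁴ + 1⁴ + 7⁴ + 9⁴ = 9219
9219 → 9⁴ + 2⁴ + 1⁴ + 9⁴ = 13139  — 13139 already appeared earlier.

13139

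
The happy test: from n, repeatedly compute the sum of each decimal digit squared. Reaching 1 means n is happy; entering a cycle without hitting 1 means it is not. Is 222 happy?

222 → 12
12 → 5
5 → 25
25 → 29
29 → 85
85 → 89
89 → 145
145 → 42
42 → 20
20 → 4
4 → 16
16 → 37
37 → 58
58 → 89  — 89 already seen; the sequence cycles without reaching 1.

not happy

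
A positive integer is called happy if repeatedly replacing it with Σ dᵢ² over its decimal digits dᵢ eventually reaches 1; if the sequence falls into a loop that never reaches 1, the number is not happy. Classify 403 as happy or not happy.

not happy

403 → 25
25 → 29
29 → 85
85 → 89
89 → 145
145 → 42
42 → 20
20 → 4
4 → 16
16 → 37
37 → 58
58 → 89  — 89 already seen; the sequence cycles without reaching 1.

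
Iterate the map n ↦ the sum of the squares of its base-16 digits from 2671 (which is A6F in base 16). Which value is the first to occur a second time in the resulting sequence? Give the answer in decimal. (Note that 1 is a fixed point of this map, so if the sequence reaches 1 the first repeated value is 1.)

85

2671 = (10,6,15)_16 → 10² + 6² + 15² = 100 + 36 + 225 = 361
361 = (1,6,9)_16 → 1² + 6² + 9² = 1 + 36 + 81 = 118
118 = (7,6)_16 → 7² + 6² = 49 + 36 = 85
85 = (5,5)_16 → 5² + 5² = 25 + 25 = 50
50 = (3,2)_16 → 3² + 2² = 9 + 4 = 13
13 = (13)_16 → 13² = 169
169 = (10,9)_16 → 10² + 9² = 100 + 81 = 181
181 = (11,5)_16 → 11² + 5² = 121 + 25 = 146
146 = (9,2)_16 → 9² + 2² = 81 + 4 = 85  — 85 already appeared earlier.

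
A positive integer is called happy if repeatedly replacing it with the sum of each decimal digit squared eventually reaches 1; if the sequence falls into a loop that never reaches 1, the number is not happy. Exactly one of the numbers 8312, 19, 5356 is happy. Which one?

8312: 8312 → 78 → 113 → 11 → 2 → 4 → 16 → 37 → 58 → 89 → 145 → 42 → 20 → 4  — repeats 4 (not happy)
19: 19 → 82 → 68 → 100 → 1  — reaches 1 (happy)
5356: 5356 → 95 → 106 → 37 → 58 → 89 → 145 → 42 → 20 → 4 → 16 → 37  — repeats 37 (not happy)

19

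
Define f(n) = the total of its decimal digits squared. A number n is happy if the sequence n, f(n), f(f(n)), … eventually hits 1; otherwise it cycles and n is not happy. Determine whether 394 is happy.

394 → 106
106 → 37
37 → 58
58 → 89
89 → 145
145 → 42
42 → 20
20 → 4
4 → 16
16 → 37  — 37 already seen; the sequence cycles without reaching 1.

not happy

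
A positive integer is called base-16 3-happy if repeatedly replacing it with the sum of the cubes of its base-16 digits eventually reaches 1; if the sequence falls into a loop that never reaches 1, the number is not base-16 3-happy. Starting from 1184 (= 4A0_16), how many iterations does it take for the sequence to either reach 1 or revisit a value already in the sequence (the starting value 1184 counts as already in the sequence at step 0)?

1184 = (4,10,0)_16 → 4³ + 10³ + 0³ = 1064
1064 = (4,2,8)_16 → 4³ + 2³ + 8³ = 584
584 = (2,4,8)_16 → 2³ + 4³ + 8³ = 584  — 584 repeats.
That took 3 steps.

3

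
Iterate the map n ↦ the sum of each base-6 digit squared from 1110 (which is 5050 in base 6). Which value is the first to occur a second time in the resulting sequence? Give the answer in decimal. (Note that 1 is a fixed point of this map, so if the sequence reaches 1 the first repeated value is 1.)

1110 = (5,0,5,0)_6 → 5² + 0² + 5² + 0² = 50
50 = (1,2,2)_6 → 1² + 2² + 2² = 9
9 = (1,3)_6 → 1² + 3² = 10
10 = (1,4)_6 → 1² + 4² = 17
17 = (2,5)_6 → 2² + 5² = 29
29 = (4,5)_6 → 4² + 5² = 41
41 = (1,0,5)_6 → 1² + 0² + 5² = 26
26 = (4,2)_6 → 4² + 2² = 20
20 = (3,2)_6 → 3² + 2² = 13
13 = (2,1)_6 → 2² + 1² = 5
5 = (5)_6 → 5² = 25
25 = (4,1)_6 → 4² + 1² = 17  — 17 already appeared earlier.

17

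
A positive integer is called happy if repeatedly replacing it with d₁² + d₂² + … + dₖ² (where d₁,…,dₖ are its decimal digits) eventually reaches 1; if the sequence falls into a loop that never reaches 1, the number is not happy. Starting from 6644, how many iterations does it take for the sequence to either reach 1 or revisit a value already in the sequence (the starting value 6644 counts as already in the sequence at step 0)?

6644 → 6² + 6² + 4² + 4² = 36 + 36 + 16 + 16 = 104
104 → 1² + 0² + 4² = 1 + 0 + 16 = 17
17 → 1² + 7² = 1 + 49 = 50
50 → 5² + 0² = 25 + 0 = 25
25 → 2² + 5² = 4 + 25 = 29
29 → 2² + 9² = 4 + 81 = 85
85 → 8² + 5² = 64 + 25 = 89
89 → 8² + 9² = 64 + 81 = 145
145 → 1² + 4² + 5² = 1 + 16 + 25 = 42
42 → 4² + 2² = 16 + 4 = 20
20 → 2² + 0² = 4 + 0 = 4
4 → 4² = 16
16 → 1² + 6² = 1 + 36 = 37
37 → 3² + 7² = 9 + 49 = 58
58 → 5² + 8² = 25 + 64 = 89  — 89 repeats.
That took 15 steps.

15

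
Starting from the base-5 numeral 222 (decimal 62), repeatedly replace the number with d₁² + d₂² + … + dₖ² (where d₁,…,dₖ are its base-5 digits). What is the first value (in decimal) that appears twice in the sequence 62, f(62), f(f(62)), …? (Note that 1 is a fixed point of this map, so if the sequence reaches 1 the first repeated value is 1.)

62 = (2,2,2)_5 → 12
12 = (2,2)_5 → 8
8 = (1,3)_5 → 10
10 = (2,0)_5 → 4
4 = (4)_5 → 16
16 = (3,1)_5 → 10  — 10 already appeared earlier.

10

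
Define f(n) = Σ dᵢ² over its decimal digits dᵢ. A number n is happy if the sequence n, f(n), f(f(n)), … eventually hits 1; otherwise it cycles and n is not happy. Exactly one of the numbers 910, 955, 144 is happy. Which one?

910

910: 910 → 82 → 68 → 100 → 1  — reaches 1 (happy)
955: 955 → 131 → 11 → 2 → 4 → 16 → 37 → 58 → 89 → 145 → 42 → 20 → 4  — repeats 4 (not happy)
144: 144 → 33 → 18 → 65 → 61 → 37 → 58 → 89 → 145 → 42 → 20 → 4 → 16 → 37  — repeats 37 (not happy)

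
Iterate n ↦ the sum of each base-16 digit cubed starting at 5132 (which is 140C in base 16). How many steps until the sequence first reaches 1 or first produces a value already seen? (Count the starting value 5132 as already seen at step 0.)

8

5132 = (1,4,0,12)_16 → 1³ + 4³ + 0³ + 12³ = 1793
1793 = (7,0,1)_16 → 7³ + 0³ + 1³ = 344
344 = (1,5,8)_16 → 1³ + 5³ + 8³ = 638
638 = (2,7,14)_16 → 2³ + 7³ + 14³ = 3095
3095 = (12,1,7)_16 → 12³ + 1³ + 7³ = 2072
2072 = (8,1,8)_16 → 8³ + 1³ + 8³ = 1025
1025 = (4,0,1)_16 → 4³ + 0³ + 1³ = 65
65 = (4,1)_16 → 4³ + 1³ = 65  — 65 repeats.
That took 8 steps.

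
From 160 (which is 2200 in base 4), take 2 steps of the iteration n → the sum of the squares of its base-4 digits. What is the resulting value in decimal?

160 = (2,2,0,0)_4 → 2² + 2² + 0² + 0² = 8
8 = (2,0)_4 → 2² + 0² = 4

4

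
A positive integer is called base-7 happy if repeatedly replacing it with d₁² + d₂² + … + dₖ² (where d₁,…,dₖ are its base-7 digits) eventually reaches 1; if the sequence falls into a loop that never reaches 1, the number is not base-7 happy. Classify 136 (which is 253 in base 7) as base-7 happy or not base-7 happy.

not base-7 happy

136 = (2,5,3)_7 → 2² + 5² + 3² = 4 + 25 + 9 = 38
38 = (5,3)_7 → 5² + 3² = 25 + 9 = 34
34 = (4,6)_7 → 4² + 6² = 16 + 36 = 52
52 = (1,0,3)_7 → 1² + 0² + 3² = 1 + 0 + 9 = 10
10 = (1,3)_7 → 1² + 3² = 1 + 9 = 10  — 10 already seen; the sequence cycles without reaching 1.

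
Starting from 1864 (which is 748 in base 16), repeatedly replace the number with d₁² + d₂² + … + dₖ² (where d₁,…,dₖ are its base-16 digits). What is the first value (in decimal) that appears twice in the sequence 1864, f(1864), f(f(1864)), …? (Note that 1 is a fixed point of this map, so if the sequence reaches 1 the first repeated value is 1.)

1

1864 = (7,4,8)_16 → 129
129 = (8,1)_16 → 65
65 = (4,1)_16 → 17
17 = (1,1)_16 → 2
2 = (2)_16 → 4
4 = (4)_16 → 16
16 = (1,0)_16 → 1  — reached the fixed point 1.
1 → 1, so 1 is the first repeated value.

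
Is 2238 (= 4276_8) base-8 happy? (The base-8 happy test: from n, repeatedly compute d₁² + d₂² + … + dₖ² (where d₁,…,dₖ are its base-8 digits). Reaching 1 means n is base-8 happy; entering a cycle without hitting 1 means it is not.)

2238 = (4,2,7,6)_8 → 4² + 2² + 7² + 6² = 105
105 = (1,5,1)_8 → 1² + 5² + 1² = 27
27 = (3,3)_8 → 3² + 3² = 18
18 = (2,2)_8 → 2² + 2² = 8
8 = (1,0)_8 → 1² + 0² = 1  — reached 1.

base-8 happy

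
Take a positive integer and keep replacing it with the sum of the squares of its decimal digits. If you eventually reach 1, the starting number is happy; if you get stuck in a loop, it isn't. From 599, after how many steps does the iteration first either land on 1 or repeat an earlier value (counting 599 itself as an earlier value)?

14

599 → 187
187 → 114
114 → 18
18 → 65
65 → 61
61 → 37
37 → 58
58 → 89
89 → 145
145 → 42
42 → 20
20 → 4
4 → 16
16 → 37  — 37 repeats.
That took 14 steps.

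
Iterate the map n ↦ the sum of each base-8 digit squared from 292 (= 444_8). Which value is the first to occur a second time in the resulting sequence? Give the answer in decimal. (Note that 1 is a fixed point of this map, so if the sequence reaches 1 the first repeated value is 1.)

292 = (4,4,4)_8 → 4² + 4² + 4² = 48
48 = (6,0)_8 → 6² + 0² = 36
36 = (4,4)_8 → 4² + 4² = 32
32 = (4,0)_8 → 4² + 0² = 16
16 = (2,0)_8 → 2² + 0² = 4
4 = (4)_8 → 4² = 16  — 16 already appeared earlier.

16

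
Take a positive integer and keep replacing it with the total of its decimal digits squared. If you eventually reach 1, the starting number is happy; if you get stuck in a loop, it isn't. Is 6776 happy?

not happy

6776 → 170
170 → 50
50 → 25
25 → 29
29 → 85
85 → 89
89 → 145
145 → 42
42 → 20
20 → 4
4 → 16
16 → 37
37 → 58
58 → 89  — 89 already seen; the sequence cycles without reaching 1.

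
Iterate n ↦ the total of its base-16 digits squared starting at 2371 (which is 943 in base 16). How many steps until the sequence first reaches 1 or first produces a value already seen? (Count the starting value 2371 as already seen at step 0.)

2371 = (9,4,3)_16 → 9² + 4² + 3² = 106
106 = (6,10)_16 → 6² + 10² = 136
136 = (8,8)_16 → 8² + 8² = 128
128 = (8,0)_16 → 8² + 0² = 64
64 = (4,0)_16 → 4² + 0² = 16
16 = (1,0)_16 → 1² + 0² = 1  — reached 1.
That took 6 steps.

6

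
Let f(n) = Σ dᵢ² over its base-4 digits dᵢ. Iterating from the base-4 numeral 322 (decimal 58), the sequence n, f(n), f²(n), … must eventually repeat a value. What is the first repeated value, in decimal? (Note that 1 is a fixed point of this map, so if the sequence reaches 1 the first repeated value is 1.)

58 = (3,2,2)_4 → 17
17 = (1,0,1)_4 → 2
2 = (2)_4 → 4
4 = (1,0)_4 → 1  — reached the fixed point 1.
1 → 1, so 1 is the first repeated value.

1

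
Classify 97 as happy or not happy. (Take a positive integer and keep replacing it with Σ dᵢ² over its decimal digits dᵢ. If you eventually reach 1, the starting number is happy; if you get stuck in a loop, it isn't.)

happy

97 → 9² + 7² = 81 + 49 = 130
130 → 1² + 3² + 0² = 1 + 9 + 0 = 10
10 → 1² + 0² = 1 + 0 = 1  — reached 1.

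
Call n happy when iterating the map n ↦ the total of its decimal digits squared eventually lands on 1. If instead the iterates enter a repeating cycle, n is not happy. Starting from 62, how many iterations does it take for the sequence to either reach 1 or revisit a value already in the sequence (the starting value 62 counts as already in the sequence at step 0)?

10

62 → 40
40 → 16
16 → 37
37 → 58
58 → 89
89 → 145
145 → 42
42 → 20
20 → 4
4 → 16  — 16 repeats.
That took 10 steps.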